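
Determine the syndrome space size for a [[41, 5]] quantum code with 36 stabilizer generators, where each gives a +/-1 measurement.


Each stabilizer generator gives a binary (+1 or -1) measurement outcome.
With 36 independent generators:
Total syndromes = 2^36
= 68719476736

68719476736


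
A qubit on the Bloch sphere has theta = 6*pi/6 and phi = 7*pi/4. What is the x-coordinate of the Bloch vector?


theta = 3.1416, phi = 5.4978
r_x = sin(theta)*cos(phi) = 0.0000 * 0.7071
r_x = 0.0000

0.0000


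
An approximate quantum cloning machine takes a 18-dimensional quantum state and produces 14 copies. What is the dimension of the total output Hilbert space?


Output space = H^(tensor 14) where dim(H) = 18
dim = 18^14
= 324 (after 2 factors)
= 5832 (after 3 factors)
= 104976 (after 4 factors)
= 1889568 (after 5 factors)
= 34012224 (after 6 factors)
= 612220032 (after 7 factors)
= 11019960576 (after 8 factors)
= 198359290368 (after 9 factors)
= 3570467226624 (after 10 factors)
= 64268410079232 (after 11 factors)
= 1156831381426176 (after 12 factors)
= 20822964865671168 (after 13 factors)
= 374813367582081024 (after 14 factors)
= 374813367582081024

374813367582081024


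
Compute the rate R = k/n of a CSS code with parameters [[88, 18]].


Code rate R = k/n
= 18/88
= 0.2045

0.2045


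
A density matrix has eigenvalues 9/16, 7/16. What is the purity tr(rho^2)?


tr(rho^2) = sum of eigenvalues squared
= (9/16)^2 + (7/16)^2
= (81 + 49) / 256
= 130/256
= 0.5078

0.5078


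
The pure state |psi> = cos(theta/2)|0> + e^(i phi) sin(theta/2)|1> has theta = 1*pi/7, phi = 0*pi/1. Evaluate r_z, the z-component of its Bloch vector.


theta = 0.4488, phi = 0.0000
r_z = cos(theta) = 0.9010

0.9010


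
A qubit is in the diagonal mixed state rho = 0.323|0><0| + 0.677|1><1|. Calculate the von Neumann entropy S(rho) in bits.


S = -p*log2(p) - (1-p)*log2(1-p)
p = 0.3230, 1-p = 0.6770
= -0.3230 * log2(0.3230) - 0.6770 * log2(0.6770)
= -(-0.5266) - (-0.3810)
= 0.9076

0.9076


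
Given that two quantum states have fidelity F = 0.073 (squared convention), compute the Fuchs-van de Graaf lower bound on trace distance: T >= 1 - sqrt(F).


Fuchs-van de Graaf (squared-fidelity convention): 1 - sqrt(F) <= T <= sqrt(1 - F).
Lower bound: T >= 1 - sqrt(F)
sqrt(F) = sqrt(0.073) = 0.2702
T >= 1 - 0.2702
T >= 0.7298

0.7298


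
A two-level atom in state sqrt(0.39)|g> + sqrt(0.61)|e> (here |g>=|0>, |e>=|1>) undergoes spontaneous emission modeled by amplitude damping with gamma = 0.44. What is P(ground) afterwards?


For amplitude damping with parameter gamma on state sqrt(a)|0> + sqrt(b)|1>:
alpha^2 = 0.39, beta^2 = 0.61
P(|0>) = alpha^2 + gamma * beta^2
= 0.39 + 0.44 * 0.61
= 0.39 + 0.2684
= 0.6584

0.6584


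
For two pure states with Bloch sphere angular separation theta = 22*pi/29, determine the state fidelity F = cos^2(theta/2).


For states separated by angle theta on Bloch sphere:
F = cos^2(theta/2)
theta = 22*pi/29 = 2.3833
theta/2 = 1.1916
cos(theta/2) = 0.3701
F = 0.1370

0.1370


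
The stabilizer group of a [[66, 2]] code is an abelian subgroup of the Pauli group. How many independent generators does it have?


For an [[n,k]] stabilizer code:
Number of stabilizer generators = n - k
= 66 - 2
= 64

64


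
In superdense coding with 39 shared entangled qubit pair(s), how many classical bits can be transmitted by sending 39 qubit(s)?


Superdense coding allows 2 classical bits per shared entangled pair.
39 pair(s) -> 2 * 39 = 78 classical bits

78


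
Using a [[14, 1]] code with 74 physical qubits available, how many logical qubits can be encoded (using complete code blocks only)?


Each code block uses 14 physical qubits for 1 logical qubit(s).
Number of complete blocks = floor(74 / 14) = 5
Logical qubits = 5 * 1
= 5

5


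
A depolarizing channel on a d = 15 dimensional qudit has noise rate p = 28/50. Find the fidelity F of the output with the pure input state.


F = (1-p) + p/d
= (1 - 0.5600) + 0.5600/15
= 0.4400 + 0.0373
= 0.4773

0.4773


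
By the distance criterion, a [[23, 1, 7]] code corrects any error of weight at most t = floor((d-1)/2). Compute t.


Code parameters: [[23, 1, 7]], distance d = 7.
Number of correctable errors = floor((d-1)/2)
= floor((7 - 1)/2)
= floor(6/2)
= 3

3


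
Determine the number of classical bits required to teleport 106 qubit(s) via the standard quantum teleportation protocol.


Quantum teleportation requires 2 classical bits per qubit teleported.
106 qubit(s) -> 2 * 106 = 212 classical bits

212


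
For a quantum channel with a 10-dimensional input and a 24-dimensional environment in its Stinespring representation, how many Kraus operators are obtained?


Tracing out the environment in an orthonormal basis {|i>_E} gives Kraus operators K_i = <i|_E U |0>_E.
Number of Kraus operators = dim(H_env) = d_env
= 24

24


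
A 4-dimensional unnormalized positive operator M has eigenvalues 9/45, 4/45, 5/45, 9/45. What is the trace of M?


tr(M) = sum of eigenvalues
= 9/45 + 4/45 + 5/45 + 9/45
= 27/45
= 0.6000

0.6000


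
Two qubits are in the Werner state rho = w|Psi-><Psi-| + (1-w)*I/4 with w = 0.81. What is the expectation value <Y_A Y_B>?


|Psi-> = (|01> - |10>)/sqrt(2)
For the pure Bell state, <Y_A Y_B> = -1 (Bell-state Pauli correlator).
The maximally-mixed part I/4 has tr(I/4 * P tensor P) = 0 for any traceless Pauli P.
So <Y_A Y_B>_rho = w * (-1) + (1 - w) * 0
= 0.81 * (-1)
= -0.8100

-0.8100


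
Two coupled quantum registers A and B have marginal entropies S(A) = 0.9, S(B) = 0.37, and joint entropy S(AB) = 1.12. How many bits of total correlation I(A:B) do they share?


I(A:B) = S(A) + S(B) - S(AB)
= 0.9 + 0.37 - 1.12
= 0.1500

0.1500


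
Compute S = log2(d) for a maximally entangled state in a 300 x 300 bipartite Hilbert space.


For a maximally entangled state in d x d:
S = log2(d) = log2(300)
= 8.2288

8.2288


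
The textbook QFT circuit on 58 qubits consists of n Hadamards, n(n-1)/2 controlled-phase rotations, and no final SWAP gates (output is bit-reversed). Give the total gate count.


Hadamard gates: 58
Controlled rotations: n*(n-1)/2 = 58*57/2 = 1653
SWAP gates: 0 (omitted)
Total = 58 + 1653
= 1711

1711


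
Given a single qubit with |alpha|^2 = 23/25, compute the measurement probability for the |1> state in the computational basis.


|alpha|^2 = 23/25 = 0.9200
|beta|^2 = 1 - 23/25 = 2/25 = 0.0800
P(|1>) = |beta|^2 = 0.0800

0.0800


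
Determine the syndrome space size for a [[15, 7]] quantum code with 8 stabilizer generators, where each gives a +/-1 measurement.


Each stabilizer generator gives a binary (+1 or -1) measurement outcome.
With 8 independent generators:
Total syndromes = 2^8
= 256

256


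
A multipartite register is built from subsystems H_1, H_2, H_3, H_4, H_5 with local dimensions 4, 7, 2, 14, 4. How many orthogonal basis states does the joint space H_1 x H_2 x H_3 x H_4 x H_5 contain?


dim(H_1 x H_2 x H_3 x H_4 x H_5) = 4 * 7 * 2 * 14 * 4
= 28 * 2 * 14 * 4
= 56 * 14 * 4
= 784 * 4
= 3136

3136


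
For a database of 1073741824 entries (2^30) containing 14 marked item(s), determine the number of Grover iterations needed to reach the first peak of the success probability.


After j Grover iterations the success probability is P(j) = sin^2((2j+1)*theta), where sin(theta) = sqrt(k/N).
N = 2^30 = 1073741824, k = 14
sin(theta) = sqrt(k/N) = 0.0001141863216
theta = arcsin(sqrt(k/N)) = 0.0001141863219 rad
P(j) reaches its first maximum when (2j+1)*theta is as close as possible to pi/2, i.e. j = round(pi/(4*theta) - 1/2).
pi/(4*theta) - 1/2 = 6877.7158
(For comparison, the common estimate pi/4 * sqrt(N/k) = 6878.2158; the exact maximiser is used here.)
Optimal iterations = 6878

6878


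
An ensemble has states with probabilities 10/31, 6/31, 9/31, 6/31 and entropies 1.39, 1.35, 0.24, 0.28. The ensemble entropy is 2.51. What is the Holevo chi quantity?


chi = S(rho) - sum_i p_i * S(rho_i)
Weighted entropy = 10/31 * 1.39 + 6/31 * 1.35 + 9/31 * 0.24 + 6/31 * 0.28
= 0.8335
chi = 2.51 - 0.8335
= 1.6765

1.6765


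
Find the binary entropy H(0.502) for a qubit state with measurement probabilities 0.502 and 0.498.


S = -p*log2(p) - (1-p)*log2(1-p)
p = 0.5020, 1-p = 0.4980
= -0.5020 * log2(0.5020) - 0.4980 * log2(0.4980)
= -(-0.4991) - (-0.5009)
= 1.0000

1.0000


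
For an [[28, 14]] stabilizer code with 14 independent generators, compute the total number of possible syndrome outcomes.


Each stabilizer generator gives a binary (+1 or -1) measurement outcome.
With 14 independent generators:
Total syndromes = 2^14
= 16384

16384


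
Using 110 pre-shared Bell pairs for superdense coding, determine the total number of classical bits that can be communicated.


Superdense coding allows 2 classical bits per shared entangled pair.
110 pair(s) -> 2 * 110 = 220 classical bits

220


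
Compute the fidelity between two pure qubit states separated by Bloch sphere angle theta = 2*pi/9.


For states separated by angle theta on Bloch sphere:
F = cos^2(theta/2)
theta = 2*pi/9 = 0.6981
theta/2 = 0.3491
cos(theta/2) = 0.9397
F = 0.8830

0.8830


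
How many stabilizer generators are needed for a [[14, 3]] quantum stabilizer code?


For an [[n,k]] stabilizer code:
Number of stabilizer generators = n - k
= 14 - 3
= 11

11


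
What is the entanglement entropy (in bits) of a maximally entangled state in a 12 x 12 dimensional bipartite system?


For a maximally entangled state in d x d:
S = log2(d) = log2(12)
= 3.5850

3.5850


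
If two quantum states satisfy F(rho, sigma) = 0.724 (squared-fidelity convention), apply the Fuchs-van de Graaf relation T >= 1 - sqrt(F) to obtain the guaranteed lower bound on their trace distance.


Fuchs-van de Graaf (squared-fidelity convention): 1 - sqrt(F) <= T <= sqrt(1 - F).
Lower bound: T >= 1 - sqrt(F)
sqrt(F) = sqrt(0.724) = 0.8509
T >= 1 - 0.8509
T >= 0.1491

0.1491


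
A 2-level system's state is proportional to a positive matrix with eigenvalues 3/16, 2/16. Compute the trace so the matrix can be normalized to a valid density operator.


tr(M) = sum of eigenvalues
= 3/16 + 2/16
= 5/16
= 0.3125

0.3125


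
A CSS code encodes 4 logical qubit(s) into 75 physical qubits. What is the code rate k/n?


Code rate R = k/n
= 4/75
= 0.0533

0.0533


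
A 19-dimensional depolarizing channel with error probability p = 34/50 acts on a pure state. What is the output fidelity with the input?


F = (1-p) + p/d
= (1 - 0.6800) + 0.6800/19
= 0.3200 + 0.0358
= 0.3558

0.3558


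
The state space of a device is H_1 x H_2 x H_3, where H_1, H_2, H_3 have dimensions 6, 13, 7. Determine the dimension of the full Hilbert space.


dim(H_1 x H_2 x H_3) = 6 * 13 * 7
= 78 * 7
= 546

546


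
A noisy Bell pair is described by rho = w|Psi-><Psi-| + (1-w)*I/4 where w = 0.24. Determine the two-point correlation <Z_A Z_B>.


|Psi-> = (|01> - |10>)/sqrt(2)
For the pure Bell state, <Z_A Z_B> = -1 (Bell-state Pauli correlator).
The maximally-mixed part I/4 has tr(I/4 * P tensor P) = 0 for any traceless Pauli P.
So <Z_A Z_B>_rho = w * (-1) + (1 - w) * 0
= 0.24 * (-1)
= -0.2400

-0.2400


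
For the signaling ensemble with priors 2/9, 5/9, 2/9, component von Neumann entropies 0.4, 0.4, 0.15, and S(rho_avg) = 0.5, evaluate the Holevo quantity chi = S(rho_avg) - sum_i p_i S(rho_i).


chi = S(rho) - sum_i p_i * S(rho_i)
Weighted entropy = 2/9 * 0.4 + 5/9 * 0.4 + 2/9 * 0.15
= 0.3444
chi = 0.5 - 0.3444
= 0.1556

0.1556


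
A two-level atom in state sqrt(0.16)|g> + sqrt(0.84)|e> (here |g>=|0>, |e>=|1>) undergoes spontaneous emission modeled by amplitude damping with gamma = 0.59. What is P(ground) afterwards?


For amplitude damping with parameter gamma on state sqrt(a)|0> + sqrt(b)|1>:
alpha^2 = 0.16, beta^2 = 0.84
P(|0>) = alpha^2 + gamma * beta^2
= 0.16 + 0.59 * 0.84
= 0.16 + 0.4956
= 0.6556

0.6556


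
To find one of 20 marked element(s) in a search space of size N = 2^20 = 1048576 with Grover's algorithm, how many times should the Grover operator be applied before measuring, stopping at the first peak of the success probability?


After j Grover iterations the success probability is P(j) = sin^2((2j+1)*theta), where sin(theta) = sqrt(k/N).
N = 2^20 = 1048576, k = 20
sin(theta) = sqrt(k/N) = 0.004367320269
theta = arcsin(sqrt(k/N)) = 0.004367334152 rad
P(j) reaches its first maximum when (2j+1)*theta is as close as possible to pi/2, i.e. j = round(pi/(4*theta) - 1/2).
pi/(4*theta) - 1/2 = 179.3347
(For comparison, the common estimate pi/4 * sqrt(N/k) = 179.8353; the exact maximiser is used here.)
Optimal iterations = 179

179


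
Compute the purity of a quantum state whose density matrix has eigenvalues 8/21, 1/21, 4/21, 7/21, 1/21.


tr(rho^2) = sum of eigenvalues squared
= (8/21)^2 + (1/21)^2 + (4/21)^2 + (7/21)^2 + (1/21)^2
= (64 + 1 + 16 + 49 + 1) / 441
= 131/441
= 0.2971

0.2971


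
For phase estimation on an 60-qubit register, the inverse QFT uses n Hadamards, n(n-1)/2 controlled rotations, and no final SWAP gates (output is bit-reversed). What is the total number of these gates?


Hadamard gates: 60
Controlled rotations: n*(n-1)/2 = 60*59/2 = 1770
SWAP gates: 0 (omitted)
Total = 60 + 1770
= 1830

1830


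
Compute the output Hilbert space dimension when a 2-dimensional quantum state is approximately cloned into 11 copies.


Output space = H^(tensor 11) where dim(H) = 2
dim = 2^11
= 4 (after 2 factors)
= 8 (after 3 factors)
= 16 (after 4 factors)
= 32 (after 5 factors)
= 64 (after 6 factors)
= 128 (after 7 factors)
= 256 (after 8 factors)
= 512 (after 9 factors)
= 1024 (after 10 factors)
= 2048 (after 11 factors)
= 2048

2048


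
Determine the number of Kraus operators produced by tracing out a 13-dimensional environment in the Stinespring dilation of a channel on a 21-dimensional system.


Tracing out the environment in an orthonormal basis {|i>_E} gives Kraus operators K_i = <i|_E U |0>_E.
Number of Kraus operators = dim(H_env) = d_env
= 13

13


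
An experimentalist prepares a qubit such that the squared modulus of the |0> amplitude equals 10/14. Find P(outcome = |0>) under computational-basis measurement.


|alpha|^2 = 10/14 = 0.7143
|beta|^2 = 1 - 10/14 = 4/14 = 0.2857
P(|0>) = |alpha|^2 = 0.7143

0.7143


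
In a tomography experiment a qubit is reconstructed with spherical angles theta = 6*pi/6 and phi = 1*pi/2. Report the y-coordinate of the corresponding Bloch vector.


theta = 3.1416, phi = 1.5708
r_y = sin(theta)*sin(phi) = 0.0000 * 1.0000
r_y = 0.0000

0.0000


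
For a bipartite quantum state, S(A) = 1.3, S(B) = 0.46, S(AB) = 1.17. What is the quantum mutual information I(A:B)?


I(A:B) = S(A) + S(B) - S(AB)
= 1.3 + 0.46 - 1.17
= 0.5900

0.5900


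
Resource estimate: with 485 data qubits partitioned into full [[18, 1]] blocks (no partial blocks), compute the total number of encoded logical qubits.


Each code block uses 18 physical qubits for 1 logical qubit(s).
Number of complete blocks = floor(485 / 18) = 26
Logical qubits = 26 * 1
= 26

26


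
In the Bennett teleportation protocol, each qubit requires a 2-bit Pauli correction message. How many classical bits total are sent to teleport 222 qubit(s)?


Quantum teleportation requires 2 classical bits per qubit teleported.
222 qubit(s) -> 2 * 222 = 444 classical bits

444


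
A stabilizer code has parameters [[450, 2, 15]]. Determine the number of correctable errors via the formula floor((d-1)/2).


Code parameters: [[450, 2, 15]], distance d = 15.
Number of correctable errors = floor((d-1)/2)
= floor((15 - 1)/2)
= floor(14/2)
= 7

7


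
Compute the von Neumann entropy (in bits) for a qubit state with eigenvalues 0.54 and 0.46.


S = -p*log2(p) - (1-p)*log2(1-p)
p = 0.5400, 1-p = 0.4600
= -0.5400 * log2(0.5400) - 0.4600 * log2(0.4600)
= -(-0.4800) - (-0.5153)
= 0.9954

0.9954


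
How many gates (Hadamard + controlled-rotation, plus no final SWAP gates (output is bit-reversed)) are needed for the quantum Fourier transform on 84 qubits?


Hadamard gates: 84
Controlled rotations: n*(n-1)/2 = 84*83/2 = 3486
SWAP gates: 0 (omitted)
Total = 84 + 3486
= 3570

3570


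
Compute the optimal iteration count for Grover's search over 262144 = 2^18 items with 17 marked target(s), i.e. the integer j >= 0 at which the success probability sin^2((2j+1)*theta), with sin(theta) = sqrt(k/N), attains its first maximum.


After j Grover iterations the success probability is P(j) = sin^2((2j+1)*theta), where sin(theta) = sqrt(k/N).
N = 2^18 = 262144, k = 17
sin(theta) = sqrt(k/N) = 0.008052940675
theta = arcsin(sqrt(k/N)) = 0.008053027716 rad
P(j) reaches its first maximum when (2j+1)*theta is as close as possible to pi/2, i.e. j = round(pi/(4*theta) - 1/2).
pi/(4*theta) - 1/2 = 97.0283
(For comparison, the common estimate pi/4 * sqrt(N/k) = 97.5294; the exact maximiser is used here.)
Optimal iterations = 97

97


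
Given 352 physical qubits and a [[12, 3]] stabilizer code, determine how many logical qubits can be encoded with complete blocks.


Each code block uses 12 physical qubits for 3 logical qubit(s).
Number of complete blocks = floor(352 / 12) = 29
Logical qubits = 29 * 3
= 87

87


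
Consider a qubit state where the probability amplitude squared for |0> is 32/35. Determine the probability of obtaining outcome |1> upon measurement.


|alpha|^2 = 32/35 = 0.9143
|beta|^2 = 1 - 32/35 = 3/35 = 0.0857
P(|1>) = |beta|^2 = 0.0857

0.0857


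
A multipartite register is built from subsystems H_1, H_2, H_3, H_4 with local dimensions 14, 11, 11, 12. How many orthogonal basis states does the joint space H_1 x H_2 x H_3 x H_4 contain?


dim(H_1 x H_2 x H_3 x H_4) = 14 * 11 * 11 * 12
= 154 * 11 * 12
= 1694 * 12
= 20328

20328


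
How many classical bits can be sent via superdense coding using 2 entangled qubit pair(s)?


Superdense coding allows 2 classical bits per shared entangled pair.
2 pair(s) -> 2 * 2 = 4 classical bits

4


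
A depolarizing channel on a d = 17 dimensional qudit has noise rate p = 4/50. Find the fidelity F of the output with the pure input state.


F = (1-p) + p/d
= (1 - 0.0800) + 0.0800/17
= 0.9200 + 0.0047
= 0.9247

0.9247


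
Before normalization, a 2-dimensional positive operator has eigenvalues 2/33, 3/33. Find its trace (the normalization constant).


tr(M) = sum of eigenvalues
= 2/33 + 3/33
= 5/33
= 0.1515

0.1515


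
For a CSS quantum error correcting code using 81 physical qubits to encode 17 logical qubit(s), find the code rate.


Code rate R = k/n
= 17/81
= 0.2099

0.2099


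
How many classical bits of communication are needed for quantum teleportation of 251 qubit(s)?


Quantum teleportation requires 2 classical bits per qubit teleported.
251 qubit(s) -> 2 * 251 = 502 classical bits

502


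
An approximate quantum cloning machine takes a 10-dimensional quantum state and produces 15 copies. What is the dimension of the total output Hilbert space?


Output space = H^(tensor 15) where dim(H) = 10
dim = 10^15
= 100 (after 2 factors)
= 1000 (after 3 factors)
= 10000 (after 4 factors)
= 100000 (after 5 factors)
= 1000000 (after 6 factors)
= 10000000 (after 7 factors)
= 100000000 (after 8 factors)
= 1000000000 (after 9 factors)
= 10000000000 (after 10 factors)
= 100000000000 (after 11 factors)
= 1000000000000 (after 12 factors)
= 10000000000000 (after 13 factors)
= 100000000000000 (after 14 factors)
= 1000000000000000 (after 15 factors)
= 1000000000000000

1000000000000000


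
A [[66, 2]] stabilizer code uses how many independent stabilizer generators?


For an [[n,k]] stabilizer code:
Number of stabilizer generators = n - k
= 66 - 2
= 64

64


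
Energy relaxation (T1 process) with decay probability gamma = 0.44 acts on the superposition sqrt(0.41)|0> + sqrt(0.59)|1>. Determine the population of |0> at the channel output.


For amplitude damping with parameter gamma on state sqrt(a)|0> + sqrt(b)|1>:
alpha^2 = 0.41, beta^2 = 0.59
P(|0>) = alpha^2 + gamma * beta^2
= 0.41 + 0.44 * 0.59
= 0.41 + 0.2596
= 0.6696

0.6696


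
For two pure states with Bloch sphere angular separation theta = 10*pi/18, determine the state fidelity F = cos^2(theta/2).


For states separated by angle theta on Bloch sphere:
F = cos^2(theta/2)
theta = 10*pi/18 = 1.7453
theta/2 = 0.8727
cos(theta/2) = 0.6428
F = 0.4132

0.4132


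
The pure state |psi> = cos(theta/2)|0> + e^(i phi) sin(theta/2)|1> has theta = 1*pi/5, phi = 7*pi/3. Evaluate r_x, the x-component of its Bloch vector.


theta = 0.6283, phi = 7.3304
r_x = sin(theta)*cos(phi) = 0.5878 * 0.5000
r_x = 0.2939

0.2939


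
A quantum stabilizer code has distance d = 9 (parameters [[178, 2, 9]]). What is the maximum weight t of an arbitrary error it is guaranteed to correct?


Code parameters: [[178, 2, 9]], distance d = 9.
Number of correctable errors = floor((d-1)/2)
= floor((9 - 1)/2)
= floor(8/2)
= 4

4


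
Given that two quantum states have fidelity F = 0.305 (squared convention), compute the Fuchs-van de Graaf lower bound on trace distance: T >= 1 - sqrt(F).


Fuchs-van de Graaf (squared-fidelity convention): 1 - sqrt(F) <= T <= sqrt(1 - F).
Lower bound: T >= 1 - sqrt(F)
sqrt(F) = sqrt(0.305) = 0.5523
T >= 1 - 0.5523
T >= 0.4477

0.4477


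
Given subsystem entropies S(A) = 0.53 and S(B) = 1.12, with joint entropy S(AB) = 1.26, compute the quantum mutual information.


I(A:B) = S(A) + S(B) - S(AB)
= 0.53 + 1.12 - 1.26
= 0.3900

0.3900


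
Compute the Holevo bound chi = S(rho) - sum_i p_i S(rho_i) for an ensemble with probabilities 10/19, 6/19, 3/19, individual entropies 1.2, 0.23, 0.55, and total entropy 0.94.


chi = S(rho) - sum_i p_i * S(rho_i)
Weighted entropy = 10/19 * 1.2 + 6/19 * 0.23 + 3/19 * 0.55
= 0.7911
chi = 0.94 - 0.7911
= 0.1489

0.1489


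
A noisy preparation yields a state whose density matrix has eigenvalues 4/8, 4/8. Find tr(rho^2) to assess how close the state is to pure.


tr(rho^2) = sum of eigenvalues squared
= (4/8)^2 + (4/8)^2
= (16 + 16) / 64
= 32/64
= 0.5000

0.5000


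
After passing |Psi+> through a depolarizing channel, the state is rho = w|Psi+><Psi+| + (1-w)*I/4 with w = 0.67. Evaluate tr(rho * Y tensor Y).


|Psi+> = (|01> + |10>)/sqrt(2)
For the pure Bell state, <Y_A Y_B> = +1 (Bell-state Pauli correlator).
The maximally-mixed part I/4 has tr(I/4 * P tensor P) = 0 for any traceless Pauli P.
So <Y_A Y_B>_rho = w * (+1) + (1 - w) * 0
= 0.67 * (+1)
= 0.6700

0.6700


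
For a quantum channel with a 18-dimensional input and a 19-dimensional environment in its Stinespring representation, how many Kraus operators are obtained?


Tracing out the environment in an orthonormal basis {|i>_E} gives Kraus operators K_i = <i|_E U |0>_E.
Number of Kraus operators = dim(H_env) = d_env
= 19

19


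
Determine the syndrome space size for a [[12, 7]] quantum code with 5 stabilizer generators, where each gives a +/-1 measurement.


Each stabilizer generator gives a binary (+1 or -1) measurement outcome.
With 5 independent generators:
Total syndromes = 2^5
= 32

32


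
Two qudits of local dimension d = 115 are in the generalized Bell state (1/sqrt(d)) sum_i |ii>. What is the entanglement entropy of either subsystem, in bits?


For a maximally entangled state in d x d:
S = log2(d) = log2(115)
= 6.8455

6.8455


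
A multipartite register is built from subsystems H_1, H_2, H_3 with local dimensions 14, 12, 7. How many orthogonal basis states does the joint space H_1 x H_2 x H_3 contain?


dim(H_1 x H_2 x H_3) = 14 * 12 * 7
= 168 * 7
= 1176

1176


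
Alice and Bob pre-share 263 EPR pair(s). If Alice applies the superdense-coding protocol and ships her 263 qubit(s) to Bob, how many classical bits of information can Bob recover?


Superdense coding allows 2 classical bits per shared entangled pair.
263 pair(s) -> 2 * 263 = 526 classical bits

526


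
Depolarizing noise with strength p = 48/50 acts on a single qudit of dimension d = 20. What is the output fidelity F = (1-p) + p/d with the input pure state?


F = (1-p) + p/d
= (1 - 0.9600) + 0.9600/20
= 0.0400 + 0.0480
= 0.0880

0.0880


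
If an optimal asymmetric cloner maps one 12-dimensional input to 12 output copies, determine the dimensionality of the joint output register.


Output space = H^(tensor 12) where dim(H) = 12
dim = 12^12
= 144 (after 2 factors)
= 1728 (after 3 factors)
= 20736 (after 4 factors)
= 248832 (after 5 factors)
= 2985984 (after 6 factors)
= 35831808 (after 7 factors)
= 429981696 (after 8 factors)
= 5159780352 (after 9 factors)
= 61917364224 (after 10 factors)
= 743008370688 (after 11 factors)
= 8916100448256 (after 12 factors)
= 8916100448256

8916100448256


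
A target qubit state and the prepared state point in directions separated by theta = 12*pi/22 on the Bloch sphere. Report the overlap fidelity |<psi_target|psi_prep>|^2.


For states separated by angle theta on Bloch sphere:
F = cos^2(theta/2)
theta = 12*pi/22 = 1.7136
theta/2 = 0.8568
cos(theta/2) = 0.6549
F = 0.4288

0.4288


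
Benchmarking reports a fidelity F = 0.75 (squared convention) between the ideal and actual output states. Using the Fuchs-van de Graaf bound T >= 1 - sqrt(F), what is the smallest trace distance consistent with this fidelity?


Fuchs-van de Graaf (squared-fidelity convention): 1 - sqrt(F) <= T <= sqrt(1 - F).
Lower bound: T >= 1 - sqrt(F)
sqrt(F) = sqrt(0.75) = 0.8660
T >= 1 - 0.8660
T >= 0.1340

0.1340


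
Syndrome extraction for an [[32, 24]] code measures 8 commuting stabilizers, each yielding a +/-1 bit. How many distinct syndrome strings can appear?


Each stabilizer generator gives a binary (+1 or -1) measurement outcome.
With 8 independent generators:
Total syndromes = 2^8
= 256

256


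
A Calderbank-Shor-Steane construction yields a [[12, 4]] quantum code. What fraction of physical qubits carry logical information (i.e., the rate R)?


Code rate R = k/n
= 4/12
= 0.3333

0.3333


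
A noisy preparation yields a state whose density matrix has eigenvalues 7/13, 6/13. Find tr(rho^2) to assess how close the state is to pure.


tr(rho^2) = sum of eigenvalues squared
= (7/13)^2 + (6/13)^2
= (49 + 36) / 169
= 85/169
= 0.5030

0.5030


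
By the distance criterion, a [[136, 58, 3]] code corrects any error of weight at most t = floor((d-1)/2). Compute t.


Code parameters: [[136, 58, 3]], distance d = 3.
Number of correctable errors = floor((d-1)/2)
= floor((3 - 1)/2)
= floor(2/2)
= 1

1


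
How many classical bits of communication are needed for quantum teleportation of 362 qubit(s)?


Quantum teleportation requires 2 classical bits per qubit teleported.
362 qubit(s) -> 2 * 362 = 724 classical bits

724


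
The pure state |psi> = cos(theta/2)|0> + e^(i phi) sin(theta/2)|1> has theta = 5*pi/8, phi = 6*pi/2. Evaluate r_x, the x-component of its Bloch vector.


theta = 1.9635, phi = 9.4248
r_x = sin(theta)*cos(phi) = 0.9239 * -1.0000
r_x = -0.9239

-0.9239


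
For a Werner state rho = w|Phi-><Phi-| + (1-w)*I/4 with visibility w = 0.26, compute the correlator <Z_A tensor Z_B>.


|Phi-> = (|00> - |11>)/sqrt(2)
For the pure Bell state, <Z_A Z_B> = +1 (Bell-state Pauli correlator).
The maximally-mixed part I/4 has tr(I/4 * P tensor P) = 0 for any traceless Pauli P.
So <Z_A Z_B>_rho = w * (+1) + (1 - w) * 0
= 0.26 * (+1)
= 0.2600

0.2600


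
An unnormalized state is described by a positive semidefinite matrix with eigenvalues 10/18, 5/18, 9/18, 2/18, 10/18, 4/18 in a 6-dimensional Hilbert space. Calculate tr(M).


tr(M) = sum of eigenvalues
= 10/18 + 5/18 + 9/18 + 2/18 + 10/18 + 4/18
= 40/18
= 2.2222

2.2222


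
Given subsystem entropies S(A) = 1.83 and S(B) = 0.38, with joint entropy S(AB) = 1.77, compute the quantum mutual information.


I(A:B) = S(A) + S(B) - S(AB)
= 1.83 + 0.38 - 1.77
= 0.4400

0.4400


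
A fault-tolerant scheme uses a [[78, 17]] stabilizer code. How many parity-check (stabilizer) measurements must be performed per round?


For an [[n,k]] stabilizer code:
Number of stabilizer generators = n - k
= 78 - 17
= 61

61


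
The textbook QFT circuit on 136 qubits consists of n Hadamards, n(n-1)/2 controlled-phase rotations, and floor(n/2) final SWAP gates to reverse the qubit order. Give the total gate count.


Hadamard gates: 136
Controlled rotations: n*(n-1)/2 = 136*135/2 = 9180
SWAP gates: floor(n/2) = floor(136/2) = 68
Total = 136 + 9180 + 68
= 9384

9384


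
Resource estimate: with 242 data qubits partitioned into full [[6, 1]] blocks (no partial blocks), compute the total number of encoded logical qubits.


Each code block uses 6 physical qubits for 1 logical qubit(s).
Number of complete blocks = floor(242 / 6) = 40
Logical qubits = 40 * 1
= 40

40


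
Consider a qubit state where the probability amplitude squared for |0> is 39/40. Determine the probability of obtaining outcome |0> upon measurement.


|alpha|^2 = 39/40 = 0.9750
|beta|^2 = 1 - 39/40 = 1/40 = 0.0250
P(|0>) = |alpha|^2 = 0.9750

0.9750


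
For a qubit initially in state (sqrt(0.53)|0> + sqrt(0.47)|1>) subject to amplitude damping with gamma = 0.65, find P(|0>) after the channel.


For amplitude damping with parameter gamma on state sqrt(a)|0> + sqrt(b)|1>:
alpha^2 = 0.53, beta^2 = 0.47
P(|0>) = alpha^2 + gamma * beta^2
= 0.53 + 0.65 * 0.47
= 0.53 + 0.3055
= 0.8355

0.8355


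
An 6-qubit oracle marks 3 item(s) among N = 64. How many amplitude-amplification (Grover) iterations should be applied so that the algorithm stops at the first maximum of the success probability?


After j Grover iterations the success probability is P(j) = sin^2((2j+1)*theta), where sin(theta) = sqrt(k/N).
N = 2^6 = 64, k = 3
sin(theta) = sqrt(k/N) = 0.2165063509
theta = arcsin(sqrt(k/N)) = 0.2182345144 rad
P(j) reaches its first maximum when (2j+1)*theta is as close as possible to pi/2, i.e. j = round(pi/(4*theta) - 1/2).
pi/(4*theta) - 1/2 = 3.0989
(For comparison, the common estimate pi/4 * sqrt(N/k) = 3.6276; the exact maximiser is used here.)
Optimal iterations = 3

3


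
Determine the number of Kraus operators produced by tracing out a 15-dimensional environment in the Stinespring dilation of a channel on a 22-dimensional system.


Tracing out the environment in an orthonormal basis {|i>_E} gives Kraus operators K_i = <i|_E U |0>_E.
Number of Kraus operators = dim(H_env) = d_env
= 15

15


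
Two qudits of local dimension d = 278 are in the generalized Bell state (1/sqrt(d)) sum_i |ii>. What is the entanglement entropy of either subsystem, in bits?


For a maximally entangled state in d x d:
S = log2(d) = log2(278)
= 8.1189

8.1189


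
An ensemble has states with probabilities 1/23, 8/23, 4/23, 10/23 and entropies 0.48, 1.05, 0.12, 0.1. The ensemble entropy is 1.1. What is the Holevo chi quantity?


chi = S(rho) - sum_i p_i * S(rho_i)
Weighted entropy = 1/23 * 0.48 + 8/23 * 1.05 + 4/23 * 0.12 + 10/23 * 0.1
= 0.4504
chi = 1.1 - 0.4504
= 0.6496

0.6496


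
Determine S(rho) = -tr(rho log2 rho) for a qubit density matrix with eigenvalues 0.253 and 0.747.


S = -p*log2(p) - (1-p)*log2(1-p)
p = 0.2530, 1-p = 0.7470
= -0.2530 * log2(0.2530) - 0.7470 * log2(0.7470)
= -(-0.5016) - (-0.3144)
= 0.8160

0.8160


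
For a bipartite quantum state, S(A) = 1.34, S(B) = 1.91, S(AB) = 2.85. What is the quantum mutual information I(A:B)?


I(A:B) = S(A) + S(B) - S(AB)
= 1.34 + 1.91 - 2.85
= 0.4000

0.4000


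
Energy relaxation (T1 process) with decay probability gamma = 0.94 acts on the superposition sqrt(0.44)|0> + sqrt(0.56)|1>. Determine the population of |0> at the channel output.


For amplitude damping with parameter gamma on state sqrt(a)|0> + sqrt(b)|1>:
alpha^2 = 0.44, beta^2 = 0.56
P(|0>) = alpha^2 + gamma * beta^2
= 0.44 + 0.94 * 0.56
= 0.44 + 0.5264
= 0.9664

0.9664


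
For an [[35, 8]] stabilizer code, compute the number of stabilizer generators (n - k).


For an [[n,k]] stabilizer code:
Number of stabilizer generators = n - k
= 35 - 8
= 27

27


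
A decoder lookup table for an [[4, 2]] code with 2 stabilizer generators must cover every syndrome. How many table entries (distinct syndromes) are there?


Each stabilizer generator gives a binary (+1 or -1) measurement outcome.
With 2 independent generators:
Total syndromes = 2^2
= 4

4


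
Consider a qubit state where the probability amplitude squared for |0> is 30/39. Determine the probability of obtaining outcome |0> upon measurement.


|alpha|^2 = 30/39 = 0.7692
|beta|^2 = 1 - 30/39 = 9/39 = 0.2308
P(|0>) = |alpha|^2 = 0.7692

0.7692


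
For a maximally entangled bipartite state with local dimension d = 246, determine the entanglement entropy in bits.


For a maximally entangled state in d x d:
S = log2(d) = log2(246)
= 7.9425

7.9425


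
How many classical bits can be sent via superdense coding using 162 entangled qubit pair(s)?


Superdense coding allows 2 classical bits per shared entangled pair.
162 pair(s) -> 2 * 162 = 324 classical bits

324


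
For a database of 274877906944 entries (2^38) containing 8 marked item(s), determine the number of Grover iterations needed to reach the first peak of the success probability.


After j Grover iterations the success probability is P(j) = sin^2((2j+1)*theta), where sin(theta) = sqrt(k/N).
N = 2^38 = 274877906944, k = 8
sin(theta) = sqrt(k/N) = 5.394796609e-06
theta = arcsin(sqrt(k/N)) = 5.394796609e-06 rad
P(j) reaches its first maximum when (2j+1)*theta is as close as possible to pi/2, i.e. j = round(pi/(4*theta) - 1/2).
pi/(4*theta) - 1/2 = 145583.8881
(For comparison, the common estimate pi/4 * sqrt(N/k) = 145584.3881; the exact maximiser is used here.)
Optimal iterations = 145584

145584


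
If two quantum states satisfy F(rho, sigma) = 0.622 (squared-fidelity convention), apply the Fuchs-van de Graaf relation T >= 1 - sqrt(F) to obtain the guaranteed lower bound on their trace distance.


Fuchs-van de Graaf (squared-fidelity convention): 1 - sqrt(F) <= T <= sqrt(1 - F).
Lower bound: T >= 1 - sqrt(F)
sqrt(F) = sqrt(0.622) = 0.7887
T >= 1 - 0.7887
T >= 0.2113

0.2113


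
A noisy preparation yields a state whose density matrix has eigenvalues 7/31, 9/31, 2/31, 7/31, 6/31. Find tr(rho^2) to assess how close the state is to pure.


tr(rho^2) = sum of eigenvalues squared
= (7/31)^2 + (9/31)^2 + (2/31)^2 + (7/31)^2 + (6/31)^2
= (49 + 81 + 4 + 49 + 36) / 961
= 219/961
= 0.2279

0.2279


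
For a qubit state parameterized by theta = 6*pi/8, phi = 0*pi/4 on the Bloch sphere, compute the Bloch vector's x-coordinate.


theta = 2.3562, phi = 0.0000
r_x = sin(theta)*cos(phi) = 0.7071 * 1.0000
r_x = 0.7071

0.7071


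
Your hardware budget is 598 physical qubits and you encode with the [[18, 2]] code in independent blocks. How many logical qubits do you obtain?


Each code block uses 18 physical qubits for 2 logical qubit(s).
Number of complete blocks = floor(598 / 18) = 33
Logical qubits = 33 * 2
= 66

66


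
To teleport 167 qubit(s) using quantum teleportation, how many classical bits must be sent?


Quantum teleportation requires 2 classical bits per qubit teleported.
167 qubit(s) -> 2 * 167 = 334 classical bits

334


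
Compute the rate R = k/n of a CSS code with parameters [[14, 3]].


Code rate R = k/n
= 3/14
= 0.2143

0.2143


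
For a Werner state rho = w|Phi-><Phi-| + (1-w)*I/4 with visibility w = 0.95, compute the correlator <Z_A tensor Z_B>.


|Phi-> = (|00> - |11>)/sqrt(2)
For the pure Bell state, <Z_A Z_B> = +1 (Bell-state Pauli correlator).
The maximally-mixed part I/4 has tr(I/4 * P tensor P) = 0 for any traceless Pauli P.
So <Z_A Z_B>_rho = w * (+1) + (1 - w) * 0
= 0.95 * (+1)
= 0.9500

0.9500


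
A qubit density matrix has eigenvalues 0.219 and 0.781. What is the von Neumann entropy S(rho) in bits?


S = -p*log2(p) - (1-p)*log2(1-p)
p = 0.2190, 1-p = 0.7810
= -0.2190 * log2(0.2190) - 0.7810 * log2(0.7810)
= -(-0.4798) - (-0.2785)
= 0.7583

0.7583


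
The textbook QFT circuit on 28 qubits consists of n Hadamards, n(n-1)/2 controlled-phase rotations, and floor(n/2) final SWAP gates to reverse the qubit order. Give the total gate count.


Hadamard gates: 28
Controlled rotations: n*(n-1)/2 = 28*27/2 = 378
SWAP gates: floor(n/2) = floor(28/2) = 14
Total = 28 + 378 + 14
= 420

420


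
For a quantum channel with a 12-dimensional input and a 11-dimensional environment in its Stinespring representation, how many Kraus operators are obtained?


Tracing out the environment in an orthonormal basis {|i>_E} gives Kraus operators K_i = <i|_E U |0>_E.
Number of Kraus operators = dim(H_env) = d_env
= 11

11


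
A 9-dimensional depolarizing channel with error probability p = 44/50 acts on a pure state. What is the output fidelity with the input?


F = (1-p) + p/d
= (1 - 0.8800) + 0.8800/9
= 0.1200 + 0.0978
= 0.2178

0.2178


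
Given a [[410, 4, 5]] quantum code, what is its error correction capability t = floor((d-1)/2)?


Code parameters: [[410, 4, 5]], distance d = 5.
Number of correctable errors = floor((d-1)/2)
= floor((5 - 1)/2)
= floor(4/2)
= 2

2


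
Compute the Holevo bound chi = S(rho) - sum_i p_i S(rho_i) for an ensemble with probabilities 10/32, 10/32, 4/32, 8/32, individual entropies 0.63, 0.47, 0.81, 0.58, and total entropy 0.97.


chi = S(rho) - sum_i p_i * S(rho_i)
Weighted entropy = 10/32 * 0.63 + 10/32 * 0.47 + 4/32 * 0.81 + 8/32 * 0.58
= 0.5900
chi = 0.97 - 0.5900
= 0.3800

0.3800


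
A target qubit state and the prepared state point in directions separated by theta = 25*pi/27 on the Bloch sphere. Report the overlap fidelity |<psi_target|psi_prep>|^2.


For states separated by angle theta on Bloch sphere:
F = cos^2(theta/2)
theta = 25*pi/27 = 2.9089
theta/2 = 1.4544
cos(theta/2) = 0.1161
F = 0.0135

0.0135


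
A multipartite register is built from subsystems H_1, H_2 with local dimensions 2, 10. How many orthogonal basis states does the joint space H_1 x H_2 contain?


dim(H_1 x H_2) = 2 * 10
= 20

20


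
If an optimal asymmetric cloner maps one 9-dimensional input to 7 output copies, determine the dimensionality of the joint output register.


Output space = H^(tensor 7) where dim(H) = 9
dim = 9^7
= 81 (after 2 factors)
= 729 (after 3 factors)
= 6561 (after 4 factors)
= 59049 (after 5 factors)
= 531441 (after 6 factors)
= 4782969 (after 7 factors)
= 4782969

4782969


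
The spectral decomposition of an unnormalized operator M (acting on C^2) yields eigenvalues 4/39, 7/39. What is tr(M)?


tr(M) = sum of eigenvalues
= 4/39 + 7/39
= 11/39
= 0.2821

0.2821


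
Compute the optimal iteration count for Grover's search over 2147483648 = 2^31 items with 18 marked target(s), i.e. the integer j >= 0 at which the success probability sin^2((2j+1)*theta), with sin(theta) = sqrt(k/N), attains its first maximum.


After j Grover iterations the success probability is P(j) = sin^2((2j+1)*theta), where sin(theta) = sqrt(k/N).
N = 2^31 = 2147483648, k = 18
sin(theta) = sqrt(k/N) = 9.155273438e-05
theta = arcsin(sqrt(k/N)) = 9.15527345e-05 rad
P(j) reaches its first maximum when (2j+1)*theta is as close as possible to pi/2, i.e. j = round(pi/(4*theta) - 1/2).
pi/(4*theta) - 1/2 = 8578.1423
(For comparison, the common estimate pi/4 * sqrt(N/k) = 8578.6423; the exact maximiser is used here.)
Optimal iterations = 8578

8578


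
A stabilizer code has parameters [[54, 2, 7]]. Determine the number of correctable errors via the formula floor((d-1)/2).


Code parameters: [[54, 2, 7]], distance d = 7.
Number of correctable errors = floor((d-1)/2)
= floor((7 - 1)/2)
= floor(6/2)
= 3

3


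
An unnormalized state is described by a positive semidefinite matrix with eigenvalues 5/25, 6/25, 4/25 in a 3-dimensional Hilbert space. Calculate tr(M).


tr(M) = sum of eigenvalues
= 5/25 + 6/25 + 4/25
= 15/25
= 0.6000

0.6000


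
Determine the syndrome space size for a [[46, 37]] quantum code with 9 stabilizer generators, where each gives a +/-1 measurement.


Each stabilizer generator gives a binary (+1 or -1) measurement outcome.
With 9 independent generators:
Total syndromes = 2^9
= 512

512
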